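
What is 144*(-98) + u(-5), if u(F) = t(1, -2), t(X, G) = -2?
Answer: -14114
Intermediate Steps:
u(F) = -2
144*(-98) + u(-5) = 144*(-98) - 2 = -14112 - 2 = -14114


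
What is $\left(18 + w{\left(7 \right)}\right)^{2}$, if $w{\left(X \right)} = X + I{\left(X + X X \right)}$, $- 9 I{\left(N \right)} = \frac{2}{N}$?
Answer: $\frac{39677401}{63504} \approx 624.8$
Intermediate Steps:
$I{\left(N \right)} = - \frac{2}{9 N}$ ($I{\left(N \right)} = - \frac{2 \frac{1}{N}}{9} = - \frac{2}{9 N}$)
$w{\left(X \right)} = X - \frac{2}{9 \left(X + X^{2}\right)}$ ($w{\left(X \right)} = X - \frac{2}{9 \left(X + X X\right)} = X - \frac{2}{9 \left(X + X^{2}\right)}$)
$\left(18 + w{\left(7 \right)}\right)^{2} = \left(18 + \left(7 - \frac{2}{9 \cdot 7 \left(1 + 7\right)}\right)\right)^{2} = \left(18 + \left(7 - \frac{2}{63 \cdot 8}\right)\right)^{2} = \left(18 + \left(7 - \frac{2}{63} \cdot \frac{1}{8}\right)\right)^{2} = \left(18 + \left(7 - \frac{1}{252}\right)\right)^{2} = \left(18 + \frac{1763}{252}\right)^{2} = \left(\frac{6299}{252}\right)^{2} = \frac{39677401}{63504}$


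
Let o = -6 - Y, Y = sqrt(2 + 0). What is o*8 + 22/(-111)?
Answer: -5350/111 - 8*sqrt(2) ≈ -59.512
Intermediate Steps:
Y = sqrt(2) ≈ 1.4142
o = -6 - sqrt(2) ≈ -7.4142
o*8 + 22/(-111) = (-6 - sqrt(2))*8 + 22/(-111) = (-48 - 8*sqrt(2)) + 22*(-1/111) = (-48 - 8*sqrt(2)) - 22/111 = -5350/111 - 8*sqrt(2)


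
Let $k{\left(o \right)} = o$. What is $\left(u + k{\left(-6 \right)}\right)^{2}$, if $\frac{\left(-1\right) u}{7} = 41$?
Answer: $85849$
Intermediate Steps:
$u = -287$ ($u = \left(-7\right) 41 = -287$)
$\left(u + k{\left(-6 \right)}\right)^{2} = \left(-287 - 6\right)^{2} = \left(-293\right)^{2} = 85849$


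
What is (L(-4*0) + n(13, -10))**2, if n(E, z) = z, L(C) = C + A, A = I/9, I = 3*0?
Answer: 100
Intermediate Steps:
I = 0
A = 0 (A = 0/9 = 0*(1/9) = 0)
L(C) = C (L(C) = C + 0 = C)
(L(-4*0) + n(13, -10))**2 = (-4*0 - 10)**2 = (0 - 10)**2 = (-10)**2 = 100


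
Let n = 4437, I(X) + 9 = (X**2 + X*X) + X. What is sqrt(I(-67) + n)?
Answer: sqrt(13339) ≈ 115.49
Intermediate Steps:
I(X) = -9 + X + 2*X**2 (I(X) = -9 + ((X**2 + X*X) + X) = -9 + ((X**2 + X**2) + X) = -9 + (2*X**2 + X) = -9 + (X + 2*X**2) = -9 + X + 2*X**2)
sqrt(I(-67) + n) = sqrt((-9 - 67 + 2*(-67)**2) + 4437) = sqrt((-9 - 67 + 2*4489) + 4437) = sqrt((-9 - 67 + 8978) + 4437) = sqrt(8902 + 4437) = sqrt(13339)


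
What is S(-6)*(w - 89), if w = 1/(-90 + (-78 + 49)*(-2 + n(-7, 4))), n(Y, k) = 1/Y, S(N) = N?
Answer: 34724/65 ≈ 534.21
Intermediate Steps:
w = -7/195 (w = 1/(-90 + (-78 + 49)*(-2 + 1/(-7))) = 1/(-90 - 29*(-2 - 1/7)) = 1/(-90 - 29*(-15/7)) = 1/(-90 + 435/7) = 1/(-195/7) = -7/195 ≈ -0.035897)
S(-6)*(w - 89) = -6*(-7/195 - 89) = -6*(-17362/195) = 34724/65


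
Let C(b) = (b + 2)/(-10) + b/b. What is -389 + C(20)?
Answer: -1951/5 ≈ -390.20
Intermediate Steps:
C(b) = 4/5 - b/10 (C(b) = (2 + b)*(-1/10) + 1 = (-1/5 - b/10) + 1 = 4/5 - b/10)
-389 + C(20) = -389 + (4/5 - 1/10*20) = -389 + (4/5 - 2) = -389 - 6/5 = -1951/5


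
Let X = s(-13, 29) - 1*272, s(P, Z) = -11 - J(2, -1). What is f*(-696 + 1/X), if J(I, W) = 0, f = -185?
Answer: 36439265/283 ≈ 1.2876e+5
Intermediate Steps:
s(P, Z) = -11 (s(P, Z) = -11 - 1*0 = -11 + 0 = -11)
X = -283 (X = -11 - 1*272 = -11 - 272 = -283)
f*(-696 + 1/X) = -185*(-696 + 1/(-283)) = -185*(-696 - 1/283) = -185*(-196969/283) = 36439265/283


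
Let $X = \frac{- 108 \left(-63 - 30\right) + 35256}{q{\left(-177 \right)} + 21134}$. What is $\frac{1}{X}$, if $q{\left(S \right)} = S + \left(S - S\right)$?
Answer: $\frac{20957}{45300} \approx 0.46263$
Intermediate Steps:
$q{\left(S \right)} = S$ ($q{\left(S \right)} = S + 0 = S$)
$X = \frac{45300}{20957}$ ($X = \frac{- 108 \left(-63 - 30\right) + 35256}{-177 + 21134} = \frac{\left(-108\right) \left(-93\right) + 35256}{20957} = \left(10044 + 35256\right) \frac{1}{20957} = 45300 \cdot \frac{1}{20957} = \frac{45300}{20957} \approx 2.1616$)
$\frac{1}{X} = \frac{1}{\frac{45300}{20957}} = \frac{20957}{45300}$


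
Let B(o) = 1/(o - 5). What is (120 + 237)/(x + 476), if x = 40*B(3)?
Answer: 119/152 ≈ 0.78290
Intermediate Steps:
B(o) = 1/(-5 + o)
x = -20 (x = 40/(-5 + 3) = 40/(-2) = 40*(-½) = -20)
(120 + 237)/(x + 476) = (120 + 237)/(-20 + 476) = 357/456 = 357*(1/456) = 119/152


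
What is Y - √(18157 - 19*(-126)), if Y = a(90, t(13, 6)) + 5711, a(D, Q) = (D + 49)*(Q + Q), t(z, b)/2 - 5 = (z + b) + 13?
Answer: 26283 - √20551 ≈ 26140.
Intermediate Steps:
t(z, b) = 36 + 2*b + 2*z (t(z, b) = 10 + 2*((z + b) + 13) = 10 + 2*((b + z) + 13) = 10 + 2*(13 + b + z) = 10 + (26 + 2*b + 2*z) = 36 + 2*b + 2*z)
a(D, Q) = 2*Q*(49 + D) (a(D, Q) = (49 + D)*(2*Q) = 2*Q*(49 + D))
Y = 26283 (Y = 2*(36 + 2*6 + 2*13)*(49 + 90) + 5711 = 2*(36 + 12 + 26)*139 + 5711 = 2*74*139 + 5711 = 20572 + 5711 = 26283)
Y - √(18157 - 19*(-126)) = 26283 - √(18157 - 19*(-126)) = 26283 - √(18157 + 2394) = 26283 - √20551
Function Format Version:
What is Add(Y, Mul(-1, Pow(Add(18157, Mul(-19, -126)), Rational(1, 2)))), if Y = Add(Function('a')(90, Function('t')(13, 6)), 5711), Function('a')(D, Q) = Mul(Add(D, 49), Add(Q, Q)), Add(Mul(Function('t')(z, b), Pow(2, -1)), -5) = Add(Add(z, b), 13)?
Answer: Add(26283, Mul(-1, Pow(20551, Rational(1, 2)))) ≈ 26140.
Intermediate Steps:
Function('t')(z, b) = Add(36, Mul(2, b), Mul(2, z)) (Function('t')(z, b) = Add(10, Mul(2, Add(Add(z, b), 13))) = Add(10, Mul(2, Add(Add(b, z), 13))) = Add(10, Mul(2, Add(13, b, z))) = Add(10, Add(26, Mul(2, b), Mul(2, z))) = Add(36, Mul(2, b), Mul(2, z)))
Function('a')(D, Q) = Mul(2, Q, Add(49, D)) (Function('a')(D, Q) = Mul(Add(49, D), Mul(2, Q)) = Mul(2, Q, Add(49, D)))
Y = 26283 (Y = Add(Mul(2, Add(36, Mul(2, 6), Mul(2, 13)), Add(49, 90)), 5711) = Add(Mul(2, Add(36, 12, 26), 139), 5711) = Add(Mul(2, 74, 139), 5711) = Add(20572, 5711) = 26283)
Add(Y, Mul(-1, Pow(Add(18157, Mul(-19, -126)), Rational(1, 2)))) = Add(26283, Mul(-1, Pow(Add(18157, Mul(-19, -126)), Rational(1, 2)))) = Add(26283, Mul(-1, Pow(Add(18157, 2394), Rational(1, 2)))) = Add(26283, Mul(-1, Pow(20551, Rational(1, 2))))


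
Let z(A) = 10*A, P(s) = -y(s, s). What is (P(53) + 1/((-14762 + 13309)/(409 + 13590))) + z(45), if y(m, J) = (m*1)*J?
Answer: -3441626/1453 ≈ -2368.6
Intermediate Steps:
y(m, J) = J*m (y(m, J) = m*J = J*m)
P(s) = -s**2 (P(s) = -s*s = -s**2)
(P(53) + 1/((-14762 + 13309)/(409 + 13590))) + z(45) = (-1*53**2 + 1/((-14762 + 13309)/(409 + 13590))) + 10*45 = (-1*2809 + 1/(-1453/13999)) + 450 = (-2809 + 1/(-1453*1/13999)) + 450 = (-2809 + 1/(-1453/13999)) + 450 = (-2809 - 13999/1453) + 450 = -4095476/1453 + 450 = -3441626/1453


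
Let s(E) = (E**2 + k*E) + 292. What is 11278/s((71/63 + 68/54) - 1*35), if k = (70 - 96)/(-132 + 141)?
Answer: 201430719/25895486 ≈ 7.7786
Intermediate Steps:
k = -26/9 ≈ -2.8889
s(E) = 292 + E**2 - 26*E/9 (s(E) = (E**2 - 26*E/9) + 292 = 292 + E**2 - 26*E/9)
11278/s((71/63 + 68/54) - 1*35) = 11278/(292 + ((71/63 + 68/54) - 1*35)**2 - 26*((71/63 + 68/54) - 1*35)/9) = 11278/(292 + ((71*(1/63) + 68*(1/54)) - 35)**2 - 26*((71*(1/63) + 68*(1/54)) - 35)/9) = 11278/(292 + ((71/63 + 34/27) - 35)**2 - 26*((71/63 + 34/27) - 35)/9) = 11278/(292 + (451/189 - 35)**2 - 26*(451/189 - 35)/9) = 11278/(292 + (-6164/189)**2 - 26/9*(-6164/189)) = 11278/(292 + 37994896/35721 + 160264/1701) = 11278/(51790972/35721) = 11278*(35721/51790972) = 201430719/25895486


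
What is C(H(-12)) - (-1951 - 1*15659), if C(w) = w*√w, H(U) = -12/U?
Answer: 17611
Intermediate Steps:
C(w) = w^(3/2)
C(H(-12)) - (-1951 - 1*15659) = (-12/(-12))^(3/2) - (-1951 - 1*15659) = (-12*(-1/12))^(3/2) - (-1951 - 15659) = 1^(3/2) - 1*(-17610) = 1 + 17610 = 17611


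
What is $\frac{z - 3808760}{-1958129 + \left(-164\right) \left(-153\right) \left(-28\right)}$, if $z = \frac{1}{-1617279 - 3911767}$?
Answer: $\frac{21058809242961}{14711160337430} \approx 1.4315$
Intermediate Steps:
$z = - \frac{1}{5529046}$ ($z = \frac{1}{-5529046} = - \frac{1}{5529046} \approx -1.8086 \cdot 10^{-7}$)
$\frac{z - 3808760}{-1958129 + \left(-164\right) \left(-153\right) \left(-28\right)} = \frac{- \frac{1}{5529046} - 3808760}{-1958129 + \left(-164\right) \left(-153\right) \left(-28\right)} = - \frac{21058809242961}{5529046 \left(-1958129 + 25092 \left(-28\right)\right)} = - \frac{21058809242961}{5529046 \left(-1958129 - 702576\right)} = - \frac{21058809242961}{5529046 \left(-2660705\right)} = \left(- \frac{21058809242961}{5529046}\right) \left(- \frac{1}{2660705}\right) = \frac{21058809242961}{14711160337430}$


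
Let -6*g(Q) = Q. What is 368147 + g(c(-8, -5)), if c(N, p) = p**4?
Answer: 2208257/6 ≈ 3.6804e+5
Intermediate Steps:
g(Q) = -Q/6
368147 + g(c(-8, -5)) = 368147 - 1/6*(-5)**4 = 368147 - 1/6*625 = 368147 - 625/6 = 2208257/6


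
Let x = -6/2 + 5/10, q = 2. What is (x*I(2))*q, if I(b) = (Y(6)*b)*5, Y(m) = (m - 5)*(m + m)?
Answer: -600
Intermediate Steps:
Y(m) = 2*m*(-5 + m) (Y(m) = (-5 + m)*(2*m) = 2*m*(-5 + m))
I(b) = 60*b (I(b) = ((2*6*(-5 + 6))*b)*5 = ((2*6*1)*b)*5 = (12*b)*5 = 60*b)
x = -5/2 (x = -6*1/2 + 5*(1/10) = -3 + 1/2 = -5/2 ≈ -2.5000)
(x*I(2))*q = -150*2*2 = -5/2*120*2 = -300*2 = -600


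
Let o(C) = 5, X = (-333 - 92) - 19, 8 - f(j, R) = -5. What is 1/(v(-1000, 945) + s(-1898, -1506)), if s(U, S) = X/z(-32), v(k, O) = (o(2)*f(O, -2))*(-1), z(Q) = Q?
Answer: -8/409 ≈ -0.019560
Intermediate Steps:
f(j, R) = 13 (f(j, R) = 8 - 1*(-5) = 8 + 5 = 13)
X = -444 (X = -425 - 19 = -444)
v(k, O) = -65 (v(k, O) = (5*13)*(-1) = 65*(-1) = -65)
s(U, S) = 111/8 (s(U, S) = -444/(-32) = -444*(-1/32) = 111/8)
1/(v(-1000, 945) + s(-1898, -1506)) = 1/(-65 + 111/8) = 1/(-409/8) = -8/409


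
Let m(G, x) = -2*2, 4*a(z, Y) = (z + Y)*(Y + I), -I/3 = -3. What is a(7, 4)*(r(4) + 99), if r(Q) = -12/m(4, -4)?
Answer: 7293/2 ≈ 3646.5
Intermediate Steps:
I = 9 (I = -3*(-3) = 9)
a(z, Y) = (9 + Y)*(Y + z)/4 (a(z, Y) = ((z + Y)*(Y + 9))/4 = ((Y + z)*(9 + Y))/4 = ((9 + Y)*(Y + z))/4 = (9 + Y)*(Y + z)/4)
m(G, x) = -4
r(Q) = 3 (r(Q) = -12/(-4) = -12*(-1/4) = 3)
a(7, 4)*(r(4) + 99) = ((1/4)*4**2 + (9/4)*4 + (9/4)*7 + (1/4)*4*7)*(3 + 99) = ((1/4)*16 + 9 + 63/4 + 7)*102 = (4 + 9 + 63/4 + 7)*102 = (143/4)*102 = 7293/2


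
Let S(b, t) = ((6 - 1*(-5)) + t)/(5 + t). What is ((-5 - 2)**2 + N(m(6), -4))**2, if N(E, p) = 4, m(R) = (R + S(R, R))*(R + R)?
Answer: 2809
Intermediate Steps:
S(b, t) = (11 + t)/(5 + t) (S(b, t) = ((6 + 5) + t)/(5 + t) = (11 + t)/(5 + t))
m(R) = 2*R*(R + (11 + R)/(5 + R)) (m(R) = (R + (11 + R)/(5 + R))*(R + R) = (R + (11 + R)/(5 + R))*(2*R) = 2*R*(R + (11 + R)/(5 + R)))
((-5 - 2)**2 + N(m(6), -4))**2 = ((-5 - 2)**2 + 4)**2 = ((-7)**2 + 4)**2 = (49 + 4)**2 = 53**2 = 2809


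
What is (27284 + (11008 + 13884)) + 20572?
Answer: 72748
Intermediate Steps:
(27284 + (11008 + 13884)) + 20572 = (27284 + 24892) + 20572 = 52176 + 20572 = 72748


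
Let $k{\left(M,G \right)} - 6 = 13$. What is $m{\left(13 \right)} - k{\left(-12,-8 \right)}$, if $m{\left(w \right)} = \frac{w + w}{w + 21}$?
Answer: $- \frac{310}{17} \approx -18.235$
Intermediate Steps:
$m{\left(w \right)} = \frac{2 w}{21 + w}$
$k{\left(M,G \right)} = 19$ ($k{\left(M,G \right)} = 6 + 13 = 19$)
$m{\left(13 \right)} - k{\left(-12,-8 \right)} = 2 \cdot 13 \frac{1}{21 + 13} - 19 = 2 \cdot 13 \cdot \frac{1}{34} - 19 = \frac{13}{17} - 19 = - \frac{310}{17}$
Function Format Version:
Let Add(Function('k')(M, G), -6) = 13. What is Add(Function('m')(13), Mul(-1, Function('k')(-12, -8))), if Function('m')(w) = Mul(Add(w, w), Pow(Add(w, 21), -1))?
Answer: Rational(-310, 17) ≈ -18.235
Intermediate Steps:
Function('m')(w) = Mul(2, w, Pow(Add(21, w), -1)) (Function('m')(w) = Mul(Mul(2, w), Pow(Add(21, w), -1)) = Mul(2, w, Pow(Add(21, w), -1)))
Function('k')(M, G) = 19 (Function('k')(M, G) = Add(6, 13) = 19)
Add(Function('m')(13), Mul(-1, Function('k')(-12, -8))) = Add(Mul(2, 13, Pow(Add(21, 13), -1)), Mul(-1, 19)) = Add(Mul(2, 13, Pow(34, -1)), -19) = Add(Mul(2, 13, Rational(1, 34)), -19) = Add(Rational(13, 17), -19) = Rational(-310, 17)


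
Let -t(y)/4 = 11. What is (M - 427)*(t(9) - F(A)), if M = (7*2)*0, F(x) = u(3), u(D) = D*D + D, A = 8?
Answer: 23912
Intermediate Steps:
t(y) = -44 (t(y) = -4*11 = -44)
u(D) = D + D**2 (u(D) = D**2 + D = D + D**2)
F(x) = 12 (F(x) = 3*(1 + 3) = 3*4 = 12)
M = 0 (M = 14*0 = 0)
(M - 427)*(t(9) - F(A)) = (0 - 427)*(-44 - 1*12) = -427*(-44 - 12) = -427*(-56) = 23912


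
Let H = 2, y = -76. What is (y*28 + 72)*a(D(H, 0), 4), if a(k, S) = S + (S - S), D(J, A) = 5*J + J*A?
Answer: -8224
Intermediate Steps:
D(J, A) = 5*J + A*J
a(k, S) = S (a(k, S) = S + 0 = S)
(y*28 + 72)*a(D(H, 0), 4) = (-76*28 + 72)*4 = (-2128 + 72)*4 = -2056*4 = -8224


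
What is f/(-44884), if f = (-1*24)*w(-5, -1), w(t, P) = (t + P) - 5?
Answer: -66/11221 ≈ -0.0058818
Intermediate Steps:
w(t, P) = -5 + P + t (w(t, P) = (P + t) - 5 = -5 + P + t)
f = 264 (f = (-1*24)*(-5 - 1 - 5) = -24*(-11) = 264)
f/(-44884) = 264/(-44884) = 264*(-1/44884) = -66/11221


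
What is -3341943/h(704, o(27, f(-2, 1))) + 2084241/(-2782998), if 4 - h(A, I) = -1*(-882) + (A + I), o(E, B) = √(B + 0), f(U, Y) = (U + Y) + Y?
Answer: 774776951321/366891903 ≈ 2111.7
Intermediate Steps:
f(U, Y) = U + 2*Y
o(E, B) = √B
h(A, I) = -878 - A - I (h(A, I) = 4 - (-1*(-882) + (A + I)) = 4 - (882 + (A + I)) = 4 - (882 + A + I) = 4 + (-882 - A - I) = -878 - A - I)
-3341943/h(704, o(27, f(-2, 1))) + 2084241/(-2782998) = -3341943/(-878 - 1*704 - √(-2 + 2*1)) + 2084241/(-2782998) = -3341943/(-878 - 704 - √(-2 + 2)) + 2084241*(-1/2782998) = -3341943/(-878 - 704 - √0) - 694747/927666 = -3341943/(-878 - 704 - 1*0) - 694747/927666 = -3341943/(-878 - 704 + 0) - 694747/927666 = -3341943/(-1582) - 694747/927666 = -3341943*(-1/1582) - 694747/927666 = 3341943/1582 - 694747/927666 = 774776951321/366891903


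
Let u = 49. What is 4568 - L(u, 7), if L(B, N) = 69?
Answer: 4499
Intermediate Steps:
4568 - L(u, 7) = 4568 - 1*69 = 4568 - 69 = 4499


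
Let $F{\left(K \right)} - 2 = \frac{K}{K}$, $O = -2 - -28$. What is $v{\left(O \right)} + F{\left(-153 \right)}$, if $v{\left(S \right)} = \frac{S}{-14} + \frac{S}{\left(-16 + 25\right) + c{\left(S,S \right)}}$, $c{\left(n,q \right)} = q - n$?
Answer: $\frac{254}{63} \approx 4.0317$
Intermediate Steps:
$O = 26$ ($O = -2 + 28 = 26$)
$v{\left(S \right)} = \frac{5 S}{126}$ ($v{\left(S \right)} = \frac{S}{-14} + \frac{S}{\left(-16 + 25\right) + \left(S - S\right)} = S \left(- \frac{1}{14}\right) + \frac{S}{9 + 0} = - \frac{S}{14} + \frac{S}{9} = \frac{5 S}{126}$)
$F{\left(K \right)} = 3$ ($F{\left(K \right)} = 2 + \frac{K}{K} = 2 + 1 = 3$)
$v{\left(O \right)} + F{\left(-153 \right)} = \frac{5}{126} \cdot 26 + 3 = \frac{65}{63} + 3 = \frac{254}{63}$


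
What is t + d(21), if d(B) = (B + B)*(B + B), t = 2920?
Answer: 4684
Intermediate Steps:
d(B) = 4*B² (d(B) = (2*B)*(2*B) = 4*B²)
t + d(21) = 2920 + 4*21² = 2920 + 4*441 = 2920 + 1764 = 4684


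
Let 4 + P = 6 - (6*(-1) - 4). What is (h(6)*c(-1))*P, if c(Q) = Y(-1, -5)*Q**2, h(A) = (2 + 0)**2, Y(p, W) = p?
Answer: -48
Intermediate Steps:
h(A) = 4 (h(A) = 2**2 = 4)
c(Q) = -Q**2
P = 12 (P = -4 + (6 - (6*(-1) - 4)) = -4 + (6 - (-6 - 4)) = -4 + (6 - 1*(-10)) = -4 + (6 + 10) = -4 + 16 = 12)
(h(6)*c(-1))*P = (4*(-1*(-1)**2))*12 = (4*(-1*1))*12 = (4*(-1))*12 = -4*12 = -48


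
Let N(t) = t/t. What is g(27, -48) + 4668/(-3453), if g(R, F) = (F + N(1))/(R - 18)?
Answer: -68101/10359 ≈ -6.5741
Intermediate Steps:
N(t) = 1
g(R, F) = (1 + F)/(-18 + R) (g(R, F) = (F + 1)/(R - 18) = (1 + F)/(-18 + R))
g(27, -48) + 4668/(-3453) = (1 - 48)/(-18 + 27) + 4668/(-3453) = -47/9 + 4668*(-1/3453) = (⅑)*(-47) - 1556/1151 = -47/9 - 1556/1151 = -68101/10359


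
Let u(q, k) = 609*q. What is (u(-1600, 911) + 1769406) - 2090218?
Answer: -1295212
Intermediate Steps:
(u(-1600, 911) + 1769406) - 2090218 = (609*(-1600) + 1769406) - 2090218 = (-974400 + 1769406) - 2090218 = 795006 - 2090218 = -1295212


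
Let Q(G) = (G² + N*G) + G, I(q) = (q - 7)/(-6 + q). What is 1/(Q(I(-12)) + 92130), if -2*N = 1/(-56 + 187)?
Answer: 21222/1955228821 ≈ 1.0854e-5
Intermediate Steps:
N = -1/262 (N = -1/(2*(-56 + 187)) = -½/131 = -½*1/131 = -1/262 ≈ -0.0038168)
I(q) = (-7 + q)/(-6 + q)
Q(G) = G² + 261*G/262 (Q(G) = (G² - G/262) + G = G² + 261*G/262)
1/(Q(I(-12)) + 92130) = 1/(((-7 - 12)/(-6 - 12))*(261 + 262*((-7 - 12)/(-6 - 12)))/262 + 92130) = 1/((-19/(-18))*(261 + 262*(-19/(-18)))/262 + 92130) = 1/((-1/18*(-19))*(261 + 262*(-1/18*(-19)))/262 + 92130) = 1/((1/262)*(19/18)*(261 + 262*(19/18)) + 92130) = 1/((1/262)*(19/18)*(261 + 2489/9) + 92130) = 1/((1/262)*(19/18)*(4838/9) + 92130) = 1/(45961/21222 + 92130) = 1/(1955228821/21222) = 21222/1955228821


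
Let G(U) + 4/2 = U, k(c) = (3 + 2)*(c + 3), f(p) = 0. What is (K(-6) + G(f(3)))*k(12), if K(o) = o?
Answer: -600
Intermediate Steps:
k(c) = 15 + 5*c (k(c) = 5*(3 + c) = 15 + 5*c)
G(U) = -2 + U
(K(-6) + G(f(3)))*k(12) = (-6 + (-2 + 0))*(15 + 5*12) = (-6 - 2)*(15 + 60) = -8*75 = -600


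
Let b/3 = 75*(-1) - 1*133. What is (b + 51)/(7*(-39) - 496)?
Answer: 573/769 ≈ 0.74512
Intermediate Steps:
b = -624 (b = 3*(75*(-1) - 1*133) = 3*(-75 - 133) = 3*(-208) = -624)
(b + 51)/(7*(-39) - 496) = (-624 + 51)/(7*(-39) - 496) = -573/(-273 - 496) = -573/(-769) = -573*(-1/769) = 573/769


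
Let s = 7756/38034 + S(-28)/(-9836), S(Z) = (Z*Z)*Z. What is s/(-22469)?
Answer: -113901298/1050713420607 ≈ -0.00010840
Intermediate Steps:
S(Z) = Z³ (S(Z) = Z²*Z = Z³)
s = 113901298/46762803 (s = 7756/38034 + (-28)³/(-9836) = 7756*(1/38034) - 21952*(-1/9836) = 3878/19017 + 5488/2459 = 113901298/46762803 ≈ 2.4357)
s/(-22469) = (113901298/46762803)/(-22469) = (113901298/46762803)*(-1/22469) = -113901298/1050713420607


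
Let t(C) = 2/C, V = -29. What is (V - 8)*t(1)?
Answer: -74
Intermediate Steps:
(V - 8)*t(1) = (-29 - 8)*(2/1) = -74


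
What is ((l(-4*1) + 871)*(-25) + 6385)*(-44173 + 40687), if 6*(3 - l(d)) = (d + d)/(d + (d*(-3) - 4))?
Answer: 53940040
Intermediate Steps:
l(d) = 3 - d/(3*(-4 - 2*d)) (l(d) = 3 - (d + d)/(6*(d + (d*(-3) - 4))) = 3 - 2*d/(6*(d + (-3*d - 4))) = 3 - 2*d/(6*(d + (-4 - 3*d))) = 3 - 2*d/(6*(-4 - 2*d)) = 3 - d/(3*(-4 - 2*d)))
((l(-4*1) + 871)*(-25) + 6385)*(-44173 + 40687) = (((36 + 19*(-4*1))/(6*(2 - 4*1)) + 871)*(-25) + 6385)*(-44173 + 40687) = (((36 + 19*(-4))/(6*(2 - 4)) + 871)*(-25) + 6385)*(-3486) = (((1/6)*(36 - 76)/(-2) + 871)*(-25) + 6385)*(-3486) = (((1/6)*(-1/2)*(-40) + 871)*(-25) + 6385)*(-3486) = ((10/3 + 871)*(-25) + 6385)*(-3486) = ((2623/3)*(-25) + 6385)*(-3486) = (-65575/3 + 6385)*(-3486) = -46420/3*(-3486) = 53940040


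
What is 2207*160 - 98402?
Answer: 254718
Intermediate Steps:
2207*160 - 98402 = 353120 - 98402 = 254718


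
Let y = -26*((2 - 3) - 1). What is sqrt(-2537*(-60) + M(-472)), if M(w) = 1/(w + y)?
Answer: sqrt(6712901895)/210 ≈ 390.15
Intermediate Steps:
y = 52 (y = -26*(-1 - 1) = -26*(-2) = 52)
M(w) = 1/(52 + w) (M(w) = 1/(w + 52) = 1/(52 + w))
sqrt(-2537*(-60) + M(-472)) = sqrt(-2537*(-60) + 1/(52 - 472)) = sqrt(152220 + 1/(-420)) = sqrt(152220 - 1/420) = sqrt(63932399/420) = sqrt(6712901895)/210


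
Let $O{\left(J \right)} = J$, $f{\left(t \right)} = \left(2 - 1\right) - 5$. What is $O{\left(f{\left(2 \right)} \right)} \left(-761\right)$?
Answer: $3044$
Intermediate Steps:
$f{\left(t \right)} = -4$ ($f{\left(t \right)} = 1 - 5 = -4$)
$O{\left(f{\left(2 \right)} \right)} \left(-761\right) = \left(-4\right) \left(-761\right) = 3044$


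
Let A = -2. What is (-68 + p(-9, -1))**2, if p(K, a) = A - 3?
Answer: 5329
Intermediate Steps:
p(K, a) = -5 (p(K, a) = -2 - 3 = -5)
(-68 + p(-9, -1))**2 = (-68 - 5)**2 = (-73)**2 = 5329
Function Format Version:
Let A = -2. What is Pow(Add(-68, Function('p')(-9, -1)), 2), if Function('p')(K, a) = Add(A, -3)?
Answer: 5329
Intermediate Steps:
Function('p')(K, a) = -5 (Function('p')(K, a) = Add(-2, -3) = -5)
Pow(Add(-68, Function('p')(-9, -1)), 2) = Pow(Add(-68, -5), 2) = Pow(-73, 2) = 5329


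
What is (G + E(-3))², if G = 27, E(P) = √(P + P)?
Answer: (27 + I*√6)² ≈ 723.0 + 132.27*I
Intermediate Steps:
E(P) = √2*√P (E(P) = √(2*P) = √2*√P)
(G + E(-3))² = (27 + √2*√(-3))² = (27 + √2*(I*√3))² = (27 + I*√6)²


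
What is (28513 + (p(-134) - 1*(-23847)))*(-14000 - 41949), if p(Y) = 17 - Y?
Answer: -2937937939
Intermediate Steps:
(28513 + (p(-134) - 1*(-23847)))*(-14000 - 41949) = (28513 + ((17 - 1*(-134)) - 1*(-23847)))*(-14000 - 41949) = (28513 + ((17 + 134) + 23847))*(-55949) = (28513 + (151 + 23847))*(-55949) = (28513 + 23998)*(-55949) = 52511*(-55949) = -2937937939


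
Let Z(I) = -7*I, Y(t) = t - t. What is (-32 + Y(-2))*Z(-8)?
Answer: -1792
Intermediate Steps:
Y(t) = 0
(-32 + Y(-2))*Z(-8) = (-32 + 0)*(-7*(-8)) = -32*56 = -1792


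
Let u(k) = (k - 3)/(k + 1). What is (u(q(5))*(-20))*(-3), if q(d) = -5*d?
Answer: 70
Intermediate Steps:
u(k) = (-3 + k)/(1 + k)
(u(q(5))*(-20))*(-3) = (((-3 - 5*5)/(1 - 5*5))*(-20))*(-3) = (((-3 - 25)/(1 - 25))*(-20))*(-3) = ((-28/(-24))*(-20))*(-3) = (-1/24*(-28)*(-20))*(-3) = ((7/6)*(-20))*(-3) = -70/3*(-3) = 70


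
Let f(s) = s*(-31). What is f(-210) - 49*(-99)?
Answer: 11361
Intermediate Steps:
f(s) = -31*s
f(-210) - 49*(-99) = -31*(-210) - 49*(-99) = 6510 - 1*(-4851) = 6510 + 4851 = 11361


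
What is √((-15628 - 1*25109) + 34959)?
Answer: 3*I*√642 ≈ 76.013*I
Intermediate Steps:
√((-15628 - 1*25109) + 34959) = √((-15628 - 25109) + 34959) = √(-40737 + 34959) = √(-5778) = 3*I*√642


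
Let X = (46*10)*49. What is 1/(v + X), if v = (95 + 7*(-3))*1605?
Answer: 1/141310 ≈ 7.0766e-6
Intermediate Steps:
X = 22540 (X = 460*49 = 22540)
v = 118770 (v = (95 - 21)*1605 = 74*1605 = 118770)
1/(v + X) = 1/(118770 + 22540) = 1/141310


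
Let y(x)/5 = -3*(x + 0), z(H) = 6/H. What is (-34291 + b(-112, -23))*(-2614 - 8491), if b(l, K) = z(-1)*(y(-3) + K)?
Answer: 382267415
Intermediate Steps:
y(x) = -15*x (y(x) = 5*(-3*(x + 0)) = 5*(-3*x) = -15*x)
b(l, K) = -270 - 6*K (b(l, K) = (6/(-1))*(-15*(-3) + K) = (6*(-1))*(45 + K) = -6*(45 + K) = -270 - 6*K)
(-34291 + b(-112, -23))*(-2614 - 8491) = (-34291 + (-270 - 6*(-23)))*(-2614 - 8491) = (-34291 + (-270 + 138))*(-11105) = (-34291 - 132)*(-11105) = -34423*(-11105) = 382267415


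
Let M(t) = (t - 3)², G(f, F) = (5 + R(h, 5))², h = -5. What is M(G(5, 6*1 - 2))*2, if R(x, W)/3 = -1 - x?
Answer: 163592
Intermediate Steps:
R(x, W) = -3 - 3*x (R(x, W) = 3*(-1 - x) = -3 - 3*x)
G(f, F) = 289 (G(f, F) = (5 + (-3 - 3*(-5)))² = (5 + (-3 + 15))² = (5 + 12)² = 17² = 289)
M(t) = (-3 + t)²
M(G(5, 6*1 - 2))*2 = (-3 + 289)²*2 = 286²*2 = 81796*2 = 163592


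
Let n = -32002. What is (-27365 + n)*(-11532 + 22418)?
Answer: -646269162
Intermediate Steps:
(-27365 + n)*(-11532 + 22418) = (-27365 - 32002)*(-11532 + 22418) = -59367*10886 = -646269162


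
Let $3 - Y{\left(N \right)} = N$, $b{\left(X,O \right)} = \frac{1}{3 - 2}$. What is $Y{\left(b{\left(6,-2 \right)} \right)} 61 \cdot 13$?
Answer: $1586$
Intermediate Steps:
$b{\left(X,O \right)} = 1$ ($b{\left(X,O \right)} = 1^{-1} = 1$)
$Y{\left(N \right)} = 3 - N$
$Y{\left(b{\left(6,-2 \right)} \right)} 61 \cdot 13 = \left(3 - 1\right) 61 \cdot 13 = 2 \cdot 61 \cdot 13 = 122 \cdot 13 = 1586$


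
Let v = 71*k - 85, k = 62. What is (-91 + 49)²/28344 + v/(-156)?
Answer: -1695637/61412 ≈ -27.611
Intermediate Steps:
v = 4317 (v = 71*62 - 85 = 4402 - 85 = 4317)
(-91 + 49)²/28344 + v/(-156) = (-91 + 49)²/28344 + 4317/(-156) = (-42)²*(1/28344) + 4317*(-1/156) = 1764*(1/28344) - 1439/52 = 147/2362 - 1439/52 = -1695637/61412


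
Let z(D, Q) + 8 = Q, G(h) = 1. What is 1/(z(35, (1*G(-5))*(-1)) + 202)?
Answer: 1/193 ≈ 0.0051813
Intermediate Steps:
z(D, Q) = -8 + Q
1/(z(35, (1*G(-5))*(-1)) + 202) = 1/((-8 + (1*1)*(-1)) + 202) = 1/((-8 + 1*(-1)) + 202) = 1/((-8 - 1) + 202) = 1/(-9 + 202) = 1/193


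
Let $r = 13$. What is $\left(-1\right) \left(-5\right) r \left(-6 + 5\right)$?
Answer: $-65$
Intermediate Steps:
$\left(-1\right) \left(-5\right) r \left(-6 + 5\right) = \left(-1\right) \left(-5\right) 13 \left(-6 + 5\right) = 5 \cdot 13 \left(-1\right) = 65 \left(-1\right) = -65$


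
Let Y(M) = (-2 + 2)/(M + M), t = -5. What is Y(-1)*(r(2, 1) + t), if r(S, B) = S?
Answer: 0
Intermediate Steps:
Y(M) = 0 (Y(M) = 0/((2*M)) = 0*(1/(2*M)) = 0)
Y(-1)*(r(2, 1) + t) = 0*(2 - 5) = 0*(-3) = 0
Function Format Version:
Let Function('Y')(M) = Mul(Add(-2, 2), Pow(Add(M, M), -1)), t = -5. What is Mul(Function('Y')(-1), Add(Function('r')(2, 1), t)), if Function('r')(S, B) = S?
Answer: 0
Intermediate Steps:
Function('Y')(M) = 0 (Function('Y')(M) = Mul(0, Pow(Mul(2, M), -1)) = Mul(0, Mul(Rational(1, 2), Pow(M, -1))) = 0)
Mul(Function('Y')(-1), Add(Function('r')(2, 1), t)) = Mul(0, Add(2, -5)) = Mul(0, -3) = 0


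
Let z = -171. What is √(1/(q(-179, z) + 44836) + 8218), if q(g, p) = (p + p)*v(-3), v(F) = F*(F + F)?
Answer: √3073824570470/19340 ≈ 90.653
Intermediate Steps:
v(F) = 2*F² (v(F) = F*(2*F) = 2*F²)
q(g, p) = 36*p (q(g, p) = (p + p)*(2*(-3)²) = (2*p)*(2*9) = (2*p)*18 = 36*p)
√(1/(q(-179, z) + 44836) + 8218) = √(1/(36*(-171) + 44836) + 8218) = √(1/(-6156 + 44836) + 8218) = √(1/38680 + 8218) = √(317872241/38680) = √3073824570470/19340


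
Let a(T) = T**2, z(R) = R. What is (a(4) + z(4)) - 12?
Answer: 8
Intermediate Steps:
(a(4) + z(4)) - 12 = (4**2 + 4) - 12 = (16 + 4) - 12 = 20 - 12 = 8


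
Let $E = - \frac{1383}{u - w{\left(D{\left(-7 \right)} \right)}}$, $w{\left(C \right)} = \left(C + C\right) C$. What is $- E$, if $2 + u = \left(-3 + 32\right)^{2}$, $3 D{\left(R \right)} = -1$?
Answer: $\frac{12447}{7549} \approx 1.6488$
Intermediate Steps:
$D{\left(R \right)} = - \frac{1}{3}$ ($D{\left(R \right)} = \frac{1}{3} \left(-1\right) = - \frac{1}{3}$)
$u = 839$ ($u = -2 + \left(-3 + 32\right)^{2} = -2 + 29^{2} = -2 + 841 = 839$)
$w{\left(C \right)} = 2 C^{2}$ ($w{\left(C \right)} = 2 C C = 2 C^{2}$)
$E = - \frac{12447}{7549}$ ($E = - \frac{1383}{839 - 2 \left(- \frac{1}{3}\right)^{2}} = - \frac{1383}{839 - 2 \cdot \frac{1}{9}} = - \frac{1383}{839 - \frac{2}{9}} = - \frac{1383}{\frac{7549}{9}} = \left(-1383\right) \frac{9}{7549} = - \frac{12447}{7549} \approx -1.6488$)
$- E = \left(-1\right) \left(- \frac{12447}{7549}\right) = \frac{12447}{7549}$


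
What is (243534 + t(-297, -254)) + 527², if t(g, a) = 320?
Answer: 521583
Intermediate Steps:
(243534 + t(-297, -254)) + 527² = (243534 + 320) + 527² = 243854 + 277729 = 521583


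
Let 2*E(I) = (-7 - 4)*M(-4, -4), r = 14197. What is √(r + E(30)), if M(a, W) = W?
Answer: √14219 ≈ 119.24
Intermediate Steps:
E(I) = 22 (E(I) = ((-7 - 4)*(-4))/2 = (-11*(-4))/2 = (½)*44 = 22)
√(r + E(30)) = √(14197 + 22) = √14219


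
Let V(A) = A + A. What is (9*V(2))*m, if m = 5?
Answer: 180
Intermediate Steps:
V(A) = 2*A
(9*V(2))*m = (9*(2*2))*5 = (9*4)*5 = 36*5 = 180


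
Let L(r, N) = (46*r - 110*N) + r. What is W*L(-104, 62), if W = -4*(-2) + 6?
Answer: -163912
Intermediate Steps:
L(r, N) = -110*N + 47*r (L(r, N) = (-110*N + 46*r) + r = -110*N + 47*r)
W = 14 (W = 8 + 6 = 14)
W*L(-104, 62) = 14*(-110*62 + 47*(-104)) = 14*(-6820 - 4888) = 14*(-11708) = -163912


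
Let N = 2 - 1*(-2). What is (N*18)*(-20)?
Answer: -1440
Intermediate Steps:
N = 4 (N = 2 + 2 = 4)
(N*18)*(-20) = (4*18)*(-20) = 72*(-20) = -1440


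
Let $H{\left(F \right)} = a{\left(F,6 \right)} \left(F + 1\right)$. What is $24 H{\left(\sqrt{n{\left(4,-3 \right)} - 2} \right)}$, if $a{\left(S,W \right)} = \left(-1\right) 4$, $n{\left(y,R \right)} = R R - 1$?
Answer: $-96 - 96 \sqrt{6} \approx -331.15$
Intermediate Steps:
$n{\left(y,R \right)} = -1 + R^{2}$ ($n{\left(y,R \right)} = R^{2} - 1 = -1 + R^{2}$)
$a{\left(S,W \right)} = -4$
$H{\left(F \right)} = -4 - 4 F$ ($H{\left(F \right)} = - 4 \left(F + 1\right) = - 4 \left(1 + F\right) = -4 - 4 F$)
$24 H{\left(\sqrt{n{\left(4,-3 \right)} - 2} \right)} = 24 \left(-4 - 4 \sqrt{\left(-1 + \left(-3\right)^{2}\right) - 2}\right) = 24 \left(-4 - 4 \sqrt{\left(-1 + 9\right) - 2}\right) = 24 \left(-4 - 4 \sqrt{8 - 2}\right) = 24 \left(-4 - 4 \sqrt{6}\right) = -96 - 96 \sqrt{6}$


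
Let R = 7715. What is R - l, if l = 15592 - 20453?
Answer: 12576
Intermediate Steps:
l = -4861
R - l = 7715 - 1*(-4861) = 7715 + 4861 = 12576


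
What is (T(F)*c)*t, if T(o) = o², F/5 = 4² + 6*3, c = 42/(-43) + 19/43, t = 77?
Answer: -51181900/43 ≈ -1.1903e+6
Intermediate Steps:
c = -23/43 (c = 42*(-1/43) + 19*(1/43) = -42/43 + 19/43 = -23/43 ≈ -0.53488)
F = 170 (F = 5*(4² + 6*3) = 5*(16 + 18) = 5*34 = 170)
(T(F)*c)*t = (170²*(-23/43))*77 = (28900*(-23/43))*77 = -664700/43*77 = -51181900/43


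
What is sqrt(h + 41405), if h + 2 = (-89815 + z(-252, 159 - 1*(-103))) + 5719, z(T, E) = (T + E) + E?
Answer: I*sqrt(42421) ≈ 205.96*I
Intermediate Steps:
z(T, E) = T + 2*E (z(T, E) = (E + T) + E = T + 2*E)
h = -83826 (h = -2 + ((-89815 + (-252 + 2*(159 - 1*(-103)))) + 5719) = -2 + ((-89815 + (-252 + 2*(159 + 103))) + 5719) = -2 + ((-89815 + (-252 + 2*262)) + 5719) = -2 + ((-89815 + (-252 + 524)) + 5719) = -2 + ((-89815 + 272) + 5719) = -2 + (-89543 + 5719) = -2 - 83824 = -83826)
sqrt(h + 41405) = sqrt(-83826 + 41405) = sqrt(-42421) = I*sqrt(42421)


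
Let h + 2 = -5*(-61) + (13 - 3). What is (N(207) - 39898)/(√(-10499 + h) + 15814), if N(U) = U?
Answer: -16517723/6581389 + 2089*I*√10186/13162778 ≈ -2.5098 + 0.016017*I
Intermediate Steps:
h = 313 (h = -2 + (-5*(-61) + (13 - 3)) = -2 + (305 + 10) = -2 + 315 = 313)
(N(207) - 39898)/(√(-10499 + h) + 15814) = (207 - 39898)/(√(-10499 + 313) + 15814) = -39691/(√(-10186) + 15814) = -39691/(I*√10186 + 15814) = -39691/(15814 + I*√10186)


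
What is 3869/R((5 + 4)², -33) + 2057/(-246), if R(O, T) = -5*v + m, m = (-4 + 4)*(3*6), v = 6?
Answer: -84457/615 ≈ -137.33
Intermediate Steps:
m = 0 (m = 0*18 = 0)
R(O, T) = -30 (R(O, T) = -5*6 + 0 = -30 + 0 = -30)
3869/R((5 + 4)², -33) + 2057/(-246) = 3869/(-30) + 2057/(-246) = 3869*(-1/30) + 2057*(-1/246) = -3869/30 - 2057/246 = -84457/615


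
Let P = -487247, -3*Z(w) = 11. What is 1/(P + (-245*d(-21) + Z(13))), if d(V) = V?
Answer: -3/1446317 ≈ -2.0742e-6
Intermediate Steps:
Z(w) = -11/3 (Z(w) = -1/3*11 = -11/3)
1/(P + (-245*d(-21) + Z(13))) = 1/(-487247 + (-245*(-21) - 11/3)) = 1/(-487247 + (5145 - 11/3)) = 1/(-487247 + 15424/3) = 1/(-1446317/3) = -3/1446317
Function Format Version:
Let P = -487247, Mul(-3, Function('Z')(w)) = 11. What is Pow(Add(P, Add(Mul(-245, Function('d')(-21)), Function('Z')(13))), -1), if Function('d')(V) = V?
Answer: Rational(-3, 1446317) ≈ -2.0742e-6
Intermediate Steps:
Function('Z')(w) = Rational(-11, 3) (Function('Z')(w) = Mul(Rational(-1, 3), 11) = Rational(-11, 3))
Pow(Add(P, Add(Mul(-245, Function('d')(-21)), Function('Z')(13))), -1) = Pow(Add(-487247, Add(Mul(-245, -21), Rational(-11, 3))), -1) = Pow(Add(-487247, Add(5145, Rational(-11, 3))), -1) = Pow(Add(-487247, Rational(15424, 3)), -1) = Pow(Rational(-1446317, 3), -1) = Rational(-3, 1446317)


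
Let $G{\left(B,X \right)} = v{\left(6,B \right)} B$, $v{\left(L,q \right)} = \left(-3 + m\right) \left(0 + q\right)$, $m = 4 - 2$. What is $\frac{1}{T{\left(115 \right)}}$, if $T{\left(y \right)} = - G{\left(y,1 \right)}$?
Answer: $\frac{1}{13225} \approx 7.5614 \cdot 10^{-5}$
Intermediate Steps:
$m = 2$
$v{\left(L,q \right)} = - q$ ($v{\left(L,q \right)} = \left(-3 + 2\right) \left(0 + q\right) = - q$)
$G{\left(B,X \right)} = - B^{2}$ ($G{\left(B,X \right)} = - B B = - B^{2}$)
$T{\left(y \right)} = y^{2}$ ($T{\left(y \right)} = - \left(-1\right) y^{2} = y^{2}$)
$\frac{1}{T{\left(115 \right)}} = \frac{1}{115^{2}} = \frac{1}{13225}$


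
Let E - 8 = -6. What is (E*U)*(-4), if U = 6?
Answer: -48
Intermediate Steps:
E = 2 (E = 8 - 6 = 2)
(E*U)*(-4) = (2*6)*(-4) = 12*(-4) = -48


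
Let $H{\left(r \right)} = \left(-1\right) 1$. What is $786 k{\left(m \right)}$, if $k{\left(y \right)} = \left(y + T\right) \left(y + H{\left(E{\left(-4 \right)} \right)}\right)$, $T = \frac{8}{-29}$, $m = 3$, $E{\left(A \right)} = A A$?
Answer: $\frac{124188}{29} \approx 4282.3$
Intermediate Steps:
$E{\left(A \right)} = A^{2}$
$H{\left(r \right)} = -1$
$T = - \frac{8}{29}$ ($T = 8 \left(- \frac{1}{29}\right) = - \frac{8}{29} \approx -0.27586$)
$k{\left(y \right)} = \left(-1 + y\right) \left(- \frac{8}{29} + y\right)$ ($k{\left(y \right)} = \left(y - \frac{8}{29}\right) \left(y - 1\right) = \left(- \frac{8}{29} + y\right) \left(-1 + y\right) = \left(-1 + y\right) \left(- \frac{8}{29} + y\right)$)
$786 k{\left(m \right)} = 786 \left(\frac{8}{29} + 3^{2} - \frac{111}{29}\right) = 786 \left(\frac{8}{29} + 9 - \frac{111}{29}\right) = 786 \cdot \frac{158}{29} = \frac{124188}{29}$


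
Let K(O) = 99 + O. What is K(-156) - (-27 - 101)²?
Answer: -16441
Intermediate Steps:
K(-156) - (-27 - 101)² = (99 - 156) - (-27 - 101)² = -57 - 1*(-128)² = -57 - 1*16384 = -57 - 16384 = -16441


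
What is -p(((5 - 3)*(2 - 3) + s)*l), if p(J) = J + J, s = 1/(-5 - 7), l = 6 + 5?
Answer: 275/6 ≈ 45.833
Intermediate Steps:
l = 11
s = -1/12 (s = 1/(-12) = -1/12 ≈ -0.083333)
p(J) = 2*J
-p(((5 - 3)*(2 - 3) + s)*l) = -2*((5 - 3)*(2 - 3) - 1/12)*11 = -2*(2*(-1) - 1/12)*11 = -2*(-2 - 1/12)*11 = -2*(-25/12*11) = -2*(-275)/12 = -1*(-275/6) = 275/6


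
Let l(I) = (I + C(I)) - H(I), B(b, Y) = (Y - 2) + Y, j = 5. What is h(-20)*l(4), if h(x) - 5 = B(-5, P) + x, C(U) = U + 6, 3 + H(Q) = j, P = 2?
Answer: -156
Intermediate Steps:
H(Q) = 2 (H(Q) = -3 + 5 = 2)
B(b, Y) = -2 + 2*Y (B(b, Y) = (-2 + Y) + Y = -2 + 2*Y)
C(U) = 6 + U
h(x) = 7 + x (h(x) = 5 + ((-2 + 2*2) + x) = 5 + ((-2 + 4) + x) = 5 + (2 + x) = 7 + x)
l(I) = 4 + 2*I (l(I) = (I + (6 + I)) - 1*2 = (6 + 2*I) - 2 = 4 + 2*I)
h(-20)*l(4) = (7 - 20)*(4 + 2*4) = -13*(4 + 8) = -13*12 = -156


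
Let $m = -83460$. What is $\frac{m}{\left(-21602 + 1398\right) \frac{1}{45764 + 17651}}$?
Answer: $\frac{1323153975}{5051} \approx 2.6196 \cdot 10^{5}$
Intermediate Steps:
$\frac{m}{\left(-21602 + 1398\right) \frac{1}{45764 + 17651}} = - \frac{83460}{\left(-21602 + 1398\right) \frac{1}{45764 + 17651}} = - \frac{83460}{\left(-20204\right) \frac{1}{63415}} = - \frac{83460}{- \frac{20204}{63415}} = \left(-83460\right) \left(- \frac{63415}{20204}\right) = \frac{1323153975}{5051}$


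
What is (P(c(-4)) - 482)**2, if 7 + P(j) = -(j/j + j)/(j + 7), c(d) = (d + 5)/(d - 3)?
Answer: 15311569/64 ≈ 2.3924e+5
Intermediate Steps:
c(d) = (5 + d)/(-3 + d)
P(j) = -7 - (1 + j)/(7 + j) (P(j) = -7 - (j/j + j)/(j + 7) = -7 - (1 + j)/(7 + j))
(P(c(-4)) - 482)**2 = (2*(-25 - 4*(5 - 4)/(-3 - 4))/(7 + (5 - 4)/(-3 - 4)) - 482)**2 = (2*(-25 - 4/(-7))/(7 + 1/(-7)) - 482)**2 = (2*(-25 - (-4)/7)/(7 - 1/7*1) - 482)**2 = (2*(-25 - 4*(-1/7))/(7 - 1/7) - 482)**2 = (2*(-25 + 4/7)/(48/7) - 482)**2 = (2*(7/48)*(-171/7) - 482)**2 = (-57/8 - 482)**2 = (-3913/8)**2 = 15311569/64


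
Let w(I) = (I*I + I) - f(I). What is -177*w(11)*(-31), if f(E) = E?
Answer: 663927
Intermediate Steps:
w(I) = I² (w(I) = (I*I + I) - I = (I² + I) - I = (I + I²) - I = I²)
-177*w(11)*(-31) = -177*11²*(-31) = -177*121*(-31) = -21417*(-31) = 663927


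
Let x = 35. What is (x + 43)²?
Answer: 6084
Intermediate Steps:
(x + 43)² = (35 + 43)² = 78² = 6084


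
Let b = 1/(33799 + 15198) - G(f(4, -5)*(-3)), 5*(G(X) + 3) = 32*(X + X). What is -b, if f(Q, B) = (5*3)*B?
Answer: 140964368/48997 ≈ 2877.0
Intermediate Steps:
f(Q, B) = 15*B
G(X) = -3 + 64*X/5 (G(X) = -3 + (32*(X + X))/5 = -3 + (32*(2*X))/5 = -3 + (64*X)/5 = -3 + 64*X/5)
b = -140964368/48997 (b = 1/(33799 + 15198) - (-3 + 64*((15*(-5))*(-3))/5) = 1/48997 - (-3 + 64*(-75*(-3))/5) = 1/48997 - (-3 + (64/5)*225) = 1/48997 - (-3 + 2880) = 1/48997 - 1*2877 = 1/48997 - 2877 = -140964368/48997 ≈ -2877.0)
-b = -1*(-140964368/48997) = 140964368/48997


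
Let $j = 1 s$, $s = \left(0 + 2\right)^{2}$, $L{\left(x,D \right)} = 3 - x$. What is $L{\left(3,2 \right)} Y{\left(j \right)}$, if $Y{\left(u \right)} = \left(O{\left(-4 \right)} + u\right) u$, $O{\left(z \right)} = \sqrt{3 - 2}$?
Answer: $0$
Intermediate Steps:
$s = 4$ ($s = 2^{2} = 4$)
$j = 4$ ($j = 1 \cdot 4 = 4$)
$O{\left(z \right)} = 1$ ($O{\left(z \right)} = \sqrt{1} = 1$)
$Y{\left(u \right)} = u \left(1 + u\right)$ ($Y{\left(u \right)} = \left(1 + u\right) u = u \left(1 + u\right)$)
$L{\left(3,2 \right)} Y{\left(j \right)} = \left(3 - 3\right) 4 \left(1 + 4\right) = \left(3 - 3\right) 4 \cdot 5 = 0 \cdot 20 = 0$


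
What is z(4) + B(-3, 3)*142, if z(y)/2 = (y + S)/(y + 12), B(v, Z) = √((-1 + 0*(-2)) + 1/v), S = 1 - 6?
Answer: -⅛ + 284*I*√3/3 ≈ -0.125 + 163.97*I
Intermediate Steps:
S = -5
B(v, Z) = √(-1 + 1/v) (B(v, Z) = √((-1 + 0) + 1/v) = √(-1 + 1/v))
z(y) = 2*(-5 + y)/(12 + y) (z(y) = 2*((y - 5)/(y + 12)) = 2*((-5 + y)/(12 + y)) = 2*(-5 + y)/(12 + y))
z(4) + B(-3, 3)*142 = 2*(-5 + 4)/(12 + 4) + √((1 - 1*(-3))/(-3))*142 = 2*(-1)/16 + √(-(1 + 3)/3)*142 = 2*(1/16)*(-1) + √(-⅓*4)*142 = -⅛ + √(-4/3)*142 = -⅛ + (2*I*√3/3)*142 = -⅛ + 284*I*√3/3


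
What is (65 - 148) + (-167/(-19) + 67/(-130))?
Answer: -184573/2470 ≈ -74.726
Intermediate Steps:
(65 - 148) + (-167/(-19) + 67/(-130)) = -83 + (-167*(-1/19) + 67*(-1/130)) = -83 + (167/19 - 67/130) = -83 + 20437/2470 = -184573/2470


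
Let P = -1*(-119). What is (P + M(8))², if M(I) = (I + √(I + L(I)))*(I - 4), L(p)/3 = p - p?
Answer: 22929 + 2416*√2 ≈ 26346.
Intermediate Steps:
L(p) = 0 (L(p) = 3*(p - p) = 3*0 = 0)
P = 119
M(I) = (-4 + I)*(I + √I) (M(I) = (I + √(I + 0))*(I - 4) = (I + √I)*(-4 + I) = (-4 + I)*(I + √I))
(P + M(8))² = (119 + (8² + 8^(3/2) - 4*8 - 8*√2))² = (119 + (64 + 16*√2 - 32 - 8*√2))² = (119 + (32 + 8*√2))² = (151 + 8*√2)²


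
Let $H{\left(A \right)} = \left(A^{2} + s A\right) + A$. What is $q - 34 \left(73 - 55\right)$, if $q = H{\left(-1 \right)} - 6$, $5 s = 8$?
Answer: $- \frac{3098}{5} \approx -619.6$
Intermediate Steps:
$s = \frac{8}{5}$ ($s = \frac{1}{5} \cdot 8 = \frac{8}{5} \approx 1.6$)
$H{\left(A \right)} = A^{2} + \frac{13 A}{5}$ ($H{\left(A \right)} = \left(A^{2} + \frac{8 A}{5}\right) + A = A^{2} + \frac{13 A}{5}$)
$q = - \frac{38}{5}$ ($q = \frac{1}{5} \left(-1\right) \left(13 + 5 \left(-1\right)\right) - 6 = \frac{1}{5} \left(-1\right) \left(13 - 5\right) - 6 = \frac{1}{5} \left(-1\right) 8 - 6 = - \frac{8}{5} - 6 = - \frac{38}{5} \approx -7.6$)
$q - 34 \left(73 - 55\right) = - \frac{38}{5} - 34 \left(73 - 55\right) = - \frac{38}{5} - 612 = - \frac{3098}{5}$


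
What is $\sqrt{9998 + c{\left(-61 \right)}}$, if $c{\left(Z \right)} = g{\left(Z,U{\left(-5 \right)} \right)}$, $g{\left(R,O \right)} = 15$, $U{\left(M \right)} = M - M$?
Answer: $\sqrt{10013} \approx 100.06$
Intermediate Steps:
$U{\left(M \right)} = 0$
$c{\left(Z \right)} = 15$
$\sqrt{9998 + c{\left(-61 \right)}} = \sqrt{9998 + 15} = \sqrt{10013}$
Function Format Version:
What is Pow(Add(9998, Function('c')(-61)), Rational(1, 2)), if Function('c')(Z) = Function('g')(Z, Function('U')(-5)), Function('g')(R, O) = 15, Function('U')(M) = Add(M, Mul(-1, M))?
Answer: Pow(10013, Rational(1, 2)) ≈ 100.06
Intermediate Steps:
Function('U')(M) = 0
Function('c')(Z) = 15
Pow(Add(9998, Function('c')(-61)), Rational(1, 2)) = Pow(Add(9998, 15), Rational(1, 2)) = Pow(10013, Rational(1, 2))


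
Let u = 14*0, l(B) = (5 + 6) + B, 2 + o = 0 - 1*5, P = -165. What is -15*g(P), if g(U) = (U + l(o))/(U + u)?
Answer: -161/11 ≈ -14.636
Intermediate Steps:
o = -7 (o = -2 + (0 - 1*5) = -2 + (0 - 5) = -2 - 5 = -7)
l(B) = 11 + B
u = 0
g(U) = (4 + U)/U (g(U) = (U + (11 - 7))/(U + 0) = (U + 4)/U = (4 + U)/U)
-15*g(P) = -15*(4 - 165)/(-165) = -(-1)*(-161)/11 = -15*161/165 = -161/11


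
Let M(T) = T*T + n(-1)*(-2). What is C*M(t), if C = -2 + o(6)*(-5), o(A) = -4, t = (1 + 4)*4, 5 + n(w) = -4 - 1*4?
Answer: 7668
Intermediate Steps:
n(w) = -13 (n(w) = -5 + (-4 - 1*4) = -5 + (-4 - 4) = -5 - 8 = -13)
t = 20 (t = 5*4 = 20)
M(T) = 26 + T**2 (M(T) = T*T - 13*(-2) = T**2 + 26 = 26 + T**2)
C = 18 (C = -2 - 4*(-5) = -2 + 20 = 18)
C*M(t) = 18*(26 + 20**2) = 18*(26 + 400) = 18*426 = 7668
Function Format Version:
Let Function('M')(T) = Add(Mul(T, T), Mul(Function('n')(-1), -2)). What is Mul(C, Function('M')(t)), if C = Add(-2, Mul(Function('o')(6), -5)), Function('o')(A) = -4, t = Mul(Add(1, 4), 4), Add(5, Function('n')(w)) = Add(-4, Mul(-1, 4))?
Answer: 7668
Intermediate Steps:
Function('n')(w) = -13 (Function('n')(w) = Add(-5, Add(-4, Mul(-1, 4))) = Add(-5, Add(-4, -4)) = Add(-5, -8) = -13)
t = 20 (t = Mul(5, 4) = 20)
Function('M')(T) = Add(26, Pow(T, 2)) (Function('M')(T) = Add(Mul(T, T), Mul(-13, -2)) = Add(Pow(T, 2), 26) = Add(26, Pow(T, 2)))
C = 18 (C = Add(-2, Mul(-4, -5)) = Add(-2, 20) = 18)
Mul(C, Function('M')(t)) = Mul(18, Add(26, Pow(20, 2))) = Mul(18, Add(26, 400)) = Mul(18, 426) = 7668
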